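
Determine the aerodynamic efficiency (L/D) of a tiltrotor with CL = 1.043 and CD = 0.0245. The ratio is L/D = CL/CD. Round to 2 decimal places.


Step 1: L/D = CL / CD = 1.043 / 0.0245
Step 2: L/D = 42.57

42.57


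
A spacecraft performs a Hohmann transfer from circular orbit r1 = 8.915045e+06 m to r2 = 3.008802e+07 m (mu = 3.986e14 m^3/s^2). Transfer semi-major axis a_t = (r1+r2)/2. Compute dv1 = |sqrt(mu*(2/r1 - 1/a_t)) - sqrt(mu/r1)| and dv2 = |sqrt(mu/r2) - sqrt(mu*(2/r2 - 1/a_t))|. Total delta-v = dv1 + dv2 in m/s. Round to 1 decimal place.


Step 1: Transfer semi-major axis a_t = (8.915045e+06 + 3.008802e+07) / 2 = 1.950153e+07 m
Step 2: v1 (circular at r1) = sqrt(mu/r1) = 6686.62 m/s
Step 3: v_t1 = sqrt(mu*(2/r1 - 1/a_t)) = 8305.57 m/s
Step 4: dv1 = |8305.57 - 6686.62| = 1618.94 m/s
Step 5: v2 (circular at r2) = 3639.75 m/s, v_t2 = 2460.93 m/s
Step 6: dv2 = |3639.75 - 2460.93| = 1178.82 m/s
Step 7: Total delta-v = 1618.94 + 1178.82 = 2797.8 m/s

2797.8


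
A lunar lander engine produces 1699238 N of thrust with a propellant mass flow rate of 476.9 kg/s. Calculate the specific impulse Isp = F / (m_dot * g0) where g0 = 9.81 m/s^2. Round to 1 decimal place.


Step 1: m_dot * g0 = 476.9 * 9.81 = 4678.39
Step 2: Isp = 1699238 / 4678.39 = 363.2 s

363.2


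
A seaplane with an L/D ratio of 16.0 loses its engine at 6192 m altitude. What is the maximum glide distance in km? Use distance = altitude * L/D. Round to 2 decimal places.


Step 1: Glide distance = altitude * L/D = 6192 * 16.0 = 99072.0 m
Step 2: Convert to km: 99072.0 / 1000 = 99.07 km

99.07


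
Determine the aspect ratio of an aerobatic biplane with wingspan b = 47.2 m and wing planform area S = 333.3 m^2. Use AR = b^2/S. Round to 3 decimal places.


Step 1: b^2 = 47.2^2 = 2227.84
Step 2: AR = 2227.84 / 333.3 = 6.684

6.684


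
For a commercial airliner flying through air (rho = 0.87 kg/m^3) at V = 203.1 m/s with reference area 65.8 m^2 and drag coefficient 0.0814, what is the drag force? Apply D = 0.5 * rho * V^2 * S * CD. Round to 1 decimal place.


Step 1: Dynamic pressure q = 0.5 * 0.87 * 203.1^2 = 17943.5804 Pa
Step 2: Drag D = q * S * CD = 17943.5804 * 65.8 * 0.0814
Step 3: D = 96108.0 N

96108.0


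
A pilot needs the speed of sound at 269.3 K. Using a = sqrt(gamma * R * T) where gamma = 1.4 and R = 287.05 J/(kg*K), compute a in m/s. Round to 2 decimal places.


Step 1: gamma * R * T = 1.4 * 287.05 * 269.3 = 108223.591
Step 2: a = sqrt(108223.591) = 328.97 m/s

328.97


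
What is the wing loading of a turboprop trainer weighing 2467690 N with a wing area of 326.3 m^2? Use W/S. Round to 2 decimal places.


Step 1: Wing loading = W / S = 2467690 / 326.3
Step 2: Wing loading = 7562.64 N/m^2

7562.64


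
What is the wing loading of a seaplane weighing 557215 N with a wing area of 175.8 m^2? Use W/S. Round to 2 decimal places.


Step 1: Wing loading = W / S = 557215 / 175.8
Step 2: Wing loading = 3169.60 N/m^2

3169.60


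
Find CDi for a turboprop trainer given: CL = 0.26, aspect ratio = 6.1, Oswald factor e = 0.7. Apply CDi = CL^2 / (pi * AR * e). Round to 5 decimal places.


Step 1: CL^2 = 0.26^2 = 0.0676
Step 2: pi * AR * e = 3.14159 * 6.1 * 0.7 = 13.414601
Step 3: CDi = 0.0676 / 13.414601 = 0.00504

0.00504


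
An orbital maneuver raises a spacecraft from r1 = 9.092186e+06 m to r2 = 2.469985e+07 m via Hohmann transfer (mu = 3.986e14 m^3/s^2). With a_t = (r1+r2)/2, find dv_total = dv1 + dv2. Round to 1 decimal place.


Step 1: Transfer semi-major axis a_t = (9.092186e+06 + 2.469985e+07) / 2 = 1.689602e+07 m
Step 2: v1 (circular at r1) = sqrt(mu/r1) = 6621.17 m/s
Step 3: v_t1 = sqrt(mu*(2/r1 - 1/a_t)) = 8005.52 m/s
Step 4: dv1 = |8005.52 - 6621.17| = 1384.35 m/s
Step 5: v2 (circular at r2) = 4017.18 m/s, v_t2 = 2946.89 m/s
Step 6: dv2 = |4017.18 - 2946.89| = 1070.29 m/s
Step 7: Total delta-v = 1384.35 + 1070.29 = 2454.6 m/s

2454.6


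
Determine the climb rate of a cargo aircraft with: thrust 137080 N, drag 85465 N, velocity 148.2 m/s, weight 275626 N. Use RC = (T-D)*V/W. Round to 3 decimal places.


Step 1: Excess thrust = T - D = 137080 - 85465 = 51615 N
Step 2: Excess power = 51615 * 148.2 = 7649343.0 W
Step 3: RC = 7649343.0 / 275626 = 27.753 m/s

27.753


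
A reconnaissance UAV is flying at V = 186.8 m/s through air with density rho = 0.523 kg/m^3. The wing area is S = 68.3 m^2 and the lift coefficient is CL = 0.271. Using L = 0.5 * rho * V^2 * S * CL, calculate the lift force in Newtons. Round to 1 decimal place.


Step 1: Calculate dynamic pressure q = 0.5 * 0.523 * 186.8^2 = 0.5 * 0.523 * 34894.24 = 9124.8438 Pa
Step 2: Multiply by wing area and lift coefficient: L = 9124.8438 * 68.3 * 0.271
Step 3: L = 623226.8288 * 0.271 = 168894.5 N

168894.5


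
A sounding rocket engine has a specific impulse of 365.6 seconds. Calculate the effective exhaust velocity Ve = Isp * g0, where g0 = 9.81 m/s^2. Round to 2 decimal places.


Step 1: Ve = Isp * g0 = 365.6 * 9.81
Step 2: Ve = 3586.54 m/s

3586.54


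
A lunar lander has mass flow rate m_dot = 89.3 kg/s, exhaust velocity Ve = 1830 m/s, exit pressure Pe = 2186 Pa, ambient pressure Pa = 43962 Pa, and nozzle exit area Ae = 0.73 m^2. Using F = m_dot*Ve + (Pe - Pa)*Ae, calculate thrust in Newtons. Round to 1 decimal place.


Step 1: Momentum thrust = m_dot * Ve = 89.3 * 1830 = 163419.0 N
Step 2: Pressure thrust = (Pe - Pa) * Ae = (2186 - 43962) * 0.73 = -30496.48 N
Step 3: Total thrust F = 163419.0 + -30496.48 = 132922.5 N

132922.5


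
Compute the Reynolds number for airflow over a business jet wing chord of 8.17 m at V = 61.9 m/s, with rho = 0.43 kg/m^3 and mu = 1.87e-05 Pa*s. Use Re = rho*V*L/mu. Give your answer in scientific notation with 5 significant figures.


Step 1: Numerator = rho * V * L = 0.43 * 61.9 * 8.17 = 217.46089
Step 2: Re = 217.46089 / 1.87e-05
Step 3: Re = 1.1629e+07

1.1629e+07


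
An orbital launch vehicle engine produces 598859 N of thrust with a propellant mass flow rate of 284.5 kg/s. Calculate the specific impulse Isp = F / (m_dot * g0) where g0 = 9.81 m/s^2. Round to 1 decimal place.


Step 1: m_dot * g0 = 284.5 * 9.81 = 2790.95
Step 2: Isp = 598859 / 2790.95 = 214.6 s

214.6


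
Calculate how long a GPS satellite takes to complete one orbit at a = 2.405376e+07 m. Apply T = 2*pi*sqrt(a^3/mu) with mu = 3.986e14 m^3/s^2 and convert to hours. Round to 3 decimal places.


Step 1: a^3 / mu = 1.391711e+22 / 3.986e14 = 3.491497e+07
Step 2: sqrt(3.491497e+07) = 5908.8887 s
Step 3: T = 2*pi * 5908.8887 = 37126.64 s
Step 4: T in hours = 37126.64 / 3600 = 10.313 hours

10.313


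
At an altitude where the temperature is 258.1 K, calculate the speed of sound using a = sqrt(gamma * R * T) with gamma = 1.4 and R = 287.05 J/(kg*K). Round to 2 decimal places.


Step 1: gamma * R * T = 1.4 * 287.05 * 258.1 = 103722.647
Step 2: a = sqrt(103722.647) = 322.06 m/s

322.06


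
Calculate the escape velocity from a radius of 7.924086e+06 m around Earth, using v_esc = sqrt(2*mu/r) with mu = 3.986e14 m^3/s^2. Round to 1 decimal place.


Step 1: 2*mu/r = 2 * 3.986e14 / 7.924086e+06 = 100604662.7964
Step 2: v_esc = sqrt(100604662.7964) = 10030.2 m/s

10030.2


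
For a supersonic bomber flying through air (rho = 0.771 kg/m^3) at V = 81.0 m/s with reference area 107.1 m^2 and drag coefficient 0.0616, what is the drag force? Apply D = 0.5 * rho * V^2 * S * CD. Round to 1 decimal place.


Step 1: Dynamic pressure q = 0.5 * 0.771 * 81.0^2 = 2529.2655 Pa
Step 2: Drag D = q * S * CD = 2529.2655 * 107.1 * 0.0616
Step 3: D = 16686.5 N

16686.5


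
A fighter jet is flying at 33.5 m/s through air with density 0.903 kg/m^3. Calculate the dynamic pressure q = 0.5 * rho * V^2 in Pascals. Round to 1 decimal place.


Step 1: V^2 = 33.5^2 = 1122.25
Step 2: q = 0.5 * 0.903 * 1122.25
Step 3: q = 506.7 Pa

506.7


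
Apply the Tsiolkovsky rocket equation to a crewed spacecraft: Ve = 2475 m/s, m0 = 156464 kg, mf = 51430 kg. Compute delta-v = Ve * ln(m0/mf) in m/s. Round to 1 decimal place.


Step 1: Mass ratio m0/mf = 156464 / 51430 = 3.042271
Step 2: ln(3.042271) = 1.112604
Step 3: delta-v = 2475 * 1.112604 = 2753.7 m/s

2753.7


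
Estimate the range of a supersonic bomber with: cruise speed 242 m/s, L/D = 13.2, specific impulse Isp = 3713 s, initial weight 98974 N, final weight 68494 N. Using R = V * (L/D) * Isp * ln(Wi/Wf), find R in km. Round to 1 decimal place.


Step 1: Coefficient = V * (L/D) * Isp = 242 * 13.2 * 3713 = 11860807.2 m
Step 2: Wi/Wf = 98974 / 68494 = 1.445002
Step 3: ln(1.445002) = 0.368111
Step 4: R = 11860807.2 * 0.368111 = 4366094.1 m = 4366.1 km

4366.1


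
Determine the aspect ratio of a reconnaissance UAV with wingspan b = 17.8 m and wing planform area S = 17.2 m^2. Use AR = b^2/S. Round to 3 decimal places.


Step 1: b^2 = 17.8^2 = 316.84
Step 2: AR = 316.84 / 17.2 = 18.421

18.421


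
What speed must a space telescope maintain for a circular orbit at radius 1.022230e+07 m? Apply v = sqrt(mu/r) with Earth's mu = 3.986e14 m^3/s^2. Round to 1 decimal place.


Step 1: mu / r = 3.986e14 / 1.022230e+07 = 38993181.5736
Step 2: v = sqrt(38993181.5736) = 6244.5 m/s

6244.5


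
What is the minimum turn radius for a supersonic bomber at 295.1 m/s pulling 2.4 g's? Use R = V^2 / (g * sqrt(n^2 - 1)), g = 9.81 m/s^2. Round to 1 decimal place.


Step 1: V^2 = 295.1^2 = 87084.01
Step 2: n^2 - 1 = 2.4^2 - 1 = 4.76
Step 3: sqrt(4.76) = 2.181742
Step 4: R = 87084.01 / (9.81 * 2.181742) = 4068.8 m

4068.8


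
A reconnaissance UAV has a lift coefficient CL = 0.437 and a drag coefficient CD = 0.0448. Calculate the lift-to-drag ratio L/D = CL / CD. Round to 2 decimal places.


Step 1: L/D = CL / CD = 0.437 / 0.0448
Step 2: L/D = 9.75

9.75


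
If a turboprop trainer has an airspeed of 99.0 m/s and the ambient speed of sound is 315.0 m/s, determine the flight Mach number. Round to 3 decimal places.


Step 1: M = V / a = 99.0 / 315.0
Step 2: M = 0.314

0.314


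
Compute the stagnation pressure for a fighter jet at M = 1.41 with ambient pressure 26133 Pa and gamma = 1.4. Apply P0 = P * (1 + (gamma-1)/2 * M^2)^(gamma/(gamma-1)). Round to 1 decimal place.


Step 1: (gamma-1)/2 * M^2 = 0.2 * 1.9881 = 0.39762
Step 2: 1 + 0.39762 = 1.39762
Step 3: Exponent gamma/(gamma-1) = 3.5
Step 4: P0 = 26133 * 1.39762^3.5 = 84343.4 Pa

84343.4


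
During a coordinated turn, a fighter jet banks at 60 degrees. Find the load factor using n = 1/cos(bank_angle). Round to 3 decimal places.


Step 1: Convert 60 degrees to radians = 1.047198
Step 2: cos(60 deg) = 0.5
Step 3: n = 1 / 0.5 = 2.000

2.000


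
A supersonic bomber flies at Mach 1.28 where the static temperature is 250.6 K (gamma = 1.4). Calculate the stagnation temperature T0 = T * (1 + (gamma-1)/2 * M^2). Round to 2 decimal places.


Step 1: (gamma-1)/2 = 0.2
Step 2: M^2 = 1.6384
Step 3: 1 + 0.2 * 1.6384 = 1.32768
Step 4: T0 = 250.6 * 1.32768 = 332.72 K

332.72


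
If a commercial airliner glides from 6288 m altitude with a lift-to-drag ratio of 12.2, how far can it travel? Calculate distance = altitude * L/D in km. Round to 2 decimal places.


Step 1: Glide distance = altitude * L/D = 6288 * 12.2 = 76713.6 m
Step 2: Convert to km: 76713.6 / 1000 = 76.71 km

76.71


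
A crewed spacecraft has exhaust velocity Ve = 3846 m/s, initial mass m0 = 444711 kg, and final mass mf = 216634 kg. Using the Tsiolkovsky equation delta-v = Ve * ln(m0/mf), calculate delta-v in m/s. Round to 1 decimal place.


Step 1: Mass ratio m0/mf = 444711 / 216634 = 2.052822
Step 2: ln(2.052822) = 0.719215
Step 3: delta-v = 3846 * 0.719215 = 2766.1 m/s

2766.1


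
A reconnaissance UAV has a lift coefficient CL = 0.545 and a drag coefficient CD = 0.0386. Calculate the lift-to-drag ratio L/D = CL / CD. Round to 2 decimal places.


Step 1: L/D = CL / CD = 0.545 / 0.0386
Step 2: L/D = 14.12

14.12


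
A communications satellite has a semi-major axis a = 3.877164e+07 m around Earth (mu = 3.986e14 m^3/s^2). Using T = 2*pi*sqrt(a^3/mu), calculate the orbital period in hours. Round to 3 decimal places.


Step 1: a^3 / mu = 5.828308e+22 / 3.986e14 = 1.462195e+08
Step 2: sqrt(1.462195e+08) = 12092.1245 s
Step 3: T = 2*pi * 12092.1245 = 75977.06 s
Step 4: T in hours = 75977.06 / 3600 = 21.105 hours

21.105


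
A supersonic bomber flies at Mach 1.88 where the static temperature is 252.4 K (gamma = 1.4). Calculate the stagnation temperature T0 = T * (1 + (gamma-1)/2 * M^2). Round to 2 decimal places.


Step 1: (gamma-1)/2 = 0.2
Step 2: M^2 = 3.5344
Step 3: 1 + 0.2 * 3.5344 = 1.70688
Step 4: T0 = 252.4 * 1.70688 = 430.82 K

430.82


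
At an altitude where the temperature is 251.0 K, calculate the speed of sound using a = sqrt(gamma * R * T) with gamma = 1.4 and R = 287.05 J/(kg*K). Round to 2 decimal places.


Step 1: gamma * R * T = 1.4 * 287.05 * 251.0 = 100869.37
Step 2: a = sqrt(100869.37) = 317.60 m/s

317.60


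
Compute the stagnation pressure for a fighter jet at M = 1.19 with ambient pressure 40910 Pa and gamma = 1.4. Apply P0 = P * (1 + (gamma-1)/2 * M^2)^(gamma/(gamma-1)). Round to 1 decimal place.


Step 1: (gamma-1)/2 * M^2 = 0.2 * 1.4161 = 0.28322
Step 2: 1 + 0.28322 = 1.28322
Step 3: Exponent gamma/(gamma-1) = 3.5
Step 4: P0 = 40910 * 1.28322^3.5 = 97922.7 Pa

97922.7


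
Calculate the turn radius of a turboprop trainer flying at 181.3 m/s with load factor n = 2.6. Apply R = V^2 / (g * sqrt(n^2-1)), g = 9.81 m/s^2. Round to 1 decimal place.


Step 1: V^2 = 181.3^2 = 32869.69
Step 2: n^2 - 1 = 2.6^2 - 1 = 5.76
Step 3: sqrt(5.76) = 2.4
Step 4: R = 32869.69 / (9.81 * 2.4) = 1396.1 m

1396.1


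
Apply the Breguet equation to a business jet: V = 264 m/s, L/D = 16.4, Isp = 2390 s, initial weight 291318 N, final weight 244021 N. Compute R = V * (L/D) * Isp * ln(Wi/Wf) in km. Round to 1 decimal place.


Step 1: Coefficient = V * (L/D) * Isp = 264 * 16.4 * 2390 = 10347744.0 m
Step 2: Wi/Wf = 291318 / 244021 = 1.193823
Step 3: ln(1.193823) = 0.177161
Step 4: R = 10347744.0 * 0.177161 = 1833218.4 m = 1833.2 km

1833.2


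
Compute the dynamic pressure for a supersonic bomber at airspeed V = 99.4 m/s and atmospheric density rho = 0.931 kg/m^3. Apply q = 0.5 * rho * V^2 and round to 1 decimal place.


Step 1: V^2 = 99.4^2 = 9880.36
Step 2: q = 0.5 * 0.931 * 9880.36
Step 3: q = 4599.3 Pa

4599.3


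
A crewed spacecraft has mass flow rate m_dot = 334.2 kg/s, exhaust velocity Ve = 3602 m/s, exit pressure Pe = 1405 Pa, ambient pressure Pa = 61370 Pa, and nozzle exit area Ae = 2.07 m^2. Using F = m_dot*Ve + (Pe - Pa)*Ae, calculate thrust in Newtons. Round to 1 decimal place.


Step 1: Momentum thrust = m_dot * Ve = 334.2 * 3602 = 1203788.4 N
Step 2: Pressure thrust = (Pe - Pa) * Ae = (1405 - 61370) * 2.07 = -124127.55 N
Step 3: Total thrust F = 1203788.4 + -124127.55 = 1079660.9 N

1079660.9


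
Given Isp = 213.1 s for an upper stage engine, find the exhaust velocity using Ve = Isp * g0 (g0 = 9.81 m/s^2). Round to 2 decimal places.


Step 1: Ve = Isp * g0 = 213.1 * 9.81
Step 2: Ve = 2090.51 m/s

2090.51


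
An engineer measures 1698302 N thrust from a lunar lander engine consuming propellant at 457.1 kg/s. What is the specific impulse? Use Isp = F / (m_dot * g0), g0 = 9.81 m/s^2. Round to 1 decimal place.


Step 1: m_dot * g0 = 457.1 * 9.81 = 4484.15
Step 2: Isp = 1698302 / 4484.15 = 378.7 s

378.7


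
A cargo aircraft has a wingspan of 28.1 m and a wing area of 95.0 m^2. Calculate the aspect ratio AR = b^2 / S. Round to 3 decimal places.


Step 1: b^2 = 28.1^2 = 789.61
Step 2: AR = 789.61 / 95.0 = 8.312

8.312


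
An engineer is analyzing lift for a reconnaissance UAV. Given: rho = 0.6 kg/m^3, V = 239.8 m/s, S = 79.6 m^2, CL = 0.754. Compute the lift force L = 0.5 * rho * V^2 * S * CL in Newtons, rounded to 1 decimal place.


Step 1: Calculate dynamic pressure q = 0.5 * 0.6 * 239.8^2 = 0.5 * 0.6 * 57504.04 = 17251.212 Pa
Step 2: Multiply by wing area and lift coefficient: L = 17251.212 * 79.6 * 0.754
Step 3: L = 1373196.4752 * 0.754 = 1035390.1 N

1035390.1


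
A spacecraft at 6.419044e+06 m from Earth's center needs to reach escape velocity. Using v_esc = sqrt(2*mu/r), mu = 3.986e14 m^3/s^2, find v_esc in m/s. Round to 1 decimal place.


Step 1: 2*mu/r = 2 * 3.986e14 / 6.419044e+06 = 124192948.358
Step 2: v_esc = sqrt(124192948.358) = 11144.2 m/s

11144.2


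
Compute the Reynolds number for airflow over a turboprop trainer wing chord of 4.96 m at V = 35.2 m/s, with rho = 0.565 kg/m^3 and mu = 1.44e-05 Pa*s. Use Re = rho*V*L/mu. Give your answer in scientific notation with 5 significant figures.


Step 1: Numerator = rho * V * L = 0.565 * 35.2 * 4.96 = 98.64448
Step 2: Re = 98.64448 / 1.44e-05
Step 3: Re = 6.8503e+06

6.8503e+06


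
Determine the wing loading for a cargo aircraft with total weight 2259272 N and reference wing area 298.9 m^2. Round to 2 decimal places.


Step 1: Wing loading = W / S = 2259272 / 298.9
Step 2: Wing loading = 7558.62 N/m^2

7558.62


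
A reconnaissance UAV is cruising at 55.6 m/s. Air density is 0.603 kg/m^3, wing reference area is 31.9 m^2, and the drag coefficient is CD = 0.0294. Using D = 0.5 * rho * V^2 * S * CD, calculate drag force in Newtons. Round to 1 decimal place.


Step 1: Dynamic pressure q = 0.5 * 0.603 * 55.6^2 = 932.045 Pa
Step 2: Drag D = q * S * CD = 932.045 * 31.9 * 0.0294
Step 3: D = 874.1 N

874.1


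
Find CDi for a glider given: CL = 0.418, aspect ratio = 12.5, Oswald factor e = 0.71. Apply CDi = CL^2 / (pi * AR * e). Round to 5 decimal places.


Step 1: CL^2 = 0.418^2 = 0.174724
Step 2: pi * AR * e = 3.14159 * 12.5 * 0.71 = 27.881635
Step 3: CDi = 0.174724 / 27.881635 = 0.00627

0.00627


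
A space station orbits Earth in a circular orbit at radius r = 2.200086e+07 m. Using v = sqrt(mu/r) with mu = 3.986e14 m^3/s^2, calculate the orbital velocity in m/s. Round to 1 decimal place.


Step 1: mu / r = 3.986e14 / 2.200086e+07 = 18117473.5897
Step 2: v = sqrt(18117473.5897) = 4256.5 m/s

4256.5


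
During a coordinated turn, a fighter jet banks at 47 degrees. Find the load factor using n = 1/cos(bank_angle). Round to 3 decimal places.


Step 1: Convert 47 degrees to radians = 0.820305
Step 2: cos(47 deg) = 0.681998
Step 3: n = 1 / 0.681998 = 1.466

1.466


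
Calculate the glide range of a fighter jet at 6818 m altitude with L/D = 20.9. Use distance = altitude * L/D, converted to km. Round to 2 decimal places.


Step 1: Glide distance = altitude * L/D = 6818 * 20.9 = 142496.2 m
Step 2: Convert to km: 142496.2 / 1000 = 142.50 km

142.50


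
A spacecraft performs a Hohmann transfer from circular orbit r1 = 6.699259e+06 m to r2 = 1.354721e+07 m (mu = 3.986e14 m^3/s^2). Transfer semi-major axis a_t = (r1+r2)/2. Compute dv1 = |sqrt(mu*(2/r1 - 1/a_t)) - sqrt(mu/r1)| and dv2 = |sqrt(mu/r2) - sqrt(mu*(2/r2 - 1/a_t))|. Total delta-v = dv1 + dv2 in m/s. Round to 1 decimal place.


Step 1: Transfer semi-major axis a_t = (6.699259e+06 + 1.354721e+07) / 2 = 1.012323e+07 m
Step 2: v1 (circular at r1) = sqrt(mu/r1) = 7713.57 m/s
Step 3: v_t1 = sqrt(mu*(2/r1 - 1/a_t)) = 8923.2 m/s
Step 4: dv1 = |8923.2 - 7713.57| = 1209.63 m/s
Step 5: v2 (circular at r2) = 5424.3 m/s, v_t2 = 4412.63 m/s
Step 6: dv2 = |5424.3 - 4412.63| = 1011.67 m/s
Step 7: Total delta-v = 1209.63 + 1011.67 = 2221.3 m/s

2221.3


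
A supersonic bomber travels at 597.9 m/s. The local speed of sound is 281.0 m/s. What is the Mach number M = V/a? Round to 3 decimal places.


Step 1: M = V / a = 597.9 / 281.0
Step 2: M = 2.128

2.128


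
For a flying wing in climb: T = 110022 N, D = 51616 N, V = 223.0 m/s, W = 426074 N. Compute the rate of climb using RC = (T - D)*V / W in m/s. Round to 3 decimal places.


Step 1: Excess thrust = T - D = 110022 - 51616 = 58406 N
Step 2: Excess power = 58406 * 223.0 = 13024538.0 W
Step 3: RC = 13024538.0 / 426074 = 30.569 m/s

30.569


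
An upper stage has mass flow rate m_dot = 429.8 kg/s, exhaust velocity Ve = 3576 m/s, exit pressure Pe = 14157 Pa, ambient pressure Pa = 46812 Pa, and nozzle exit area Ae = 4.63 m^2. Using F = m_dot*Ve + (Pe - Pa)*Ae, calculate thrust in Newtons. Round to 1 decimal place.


Step 1: Momentum thrust = m_dot * Ve = 429.8 * 3576 = 1536964.8 N
Step 2: Pressure thrust = (Pe - Pa) * Ae = (14157 - 46812) * 4.63 = -151192.65 N
Step 3: Total thrust F = 1536964.8 + -151192.65 = 1385772.2 N

1385772.2


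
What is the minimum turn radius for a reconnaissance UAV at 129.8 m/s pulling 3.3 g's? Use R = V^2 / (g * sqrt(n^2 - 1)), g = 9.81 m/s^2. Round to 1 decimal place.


Step 1: V^2 = 129.8^2 = 16848.04
Step 2: n^2 - 1 = 3.3^2 - 1 = 9.89
Step 3: sqrt(9.89) = 3.144837
Step 4: R = 16848.04 / (9.81 * 3.144837) = 546.1 m

546.1


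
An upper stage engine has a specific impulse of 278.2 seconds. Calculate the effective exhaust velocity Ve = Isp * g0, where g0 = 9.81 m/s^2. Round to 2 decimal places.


Step 1: Ve = Isp * g0 = 278.2 * 9.81
Step 2: Ve = 2729.14 m/s

2729.14


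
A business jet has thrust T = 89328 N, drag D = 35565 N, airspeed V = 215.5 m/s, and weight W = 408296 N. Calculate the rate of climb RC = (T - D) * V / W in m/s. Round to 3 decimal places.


Step 1: Excess thrust = T - D = 89328 - 35565 = 53763 N
Step 2: Excess power = 53763 * 215.5 = 11585926.5 W
Step 3: RC = 11585926.5 / 408296 = 28.376 m/s

28.376


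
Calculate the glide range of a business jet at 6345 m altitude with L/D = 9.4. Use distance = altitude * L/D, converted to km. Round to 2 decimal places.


Step 1: Glide distance = altitude * L/D = 6345 * 9.4 = 59643.0 m
Step 2: Convert to km: 59643.0 / 1000 = 59.64 km

59.64


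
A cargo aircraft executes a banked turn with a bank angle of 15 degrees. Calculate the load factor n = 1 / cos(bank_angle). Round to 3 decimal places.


Step 1: Convert 15 degrees to radians = 0.261799
Step 2: cos(15 deg) = 0.965926
Step 3: n = 1 / 0.965926 = 1.035

1.035


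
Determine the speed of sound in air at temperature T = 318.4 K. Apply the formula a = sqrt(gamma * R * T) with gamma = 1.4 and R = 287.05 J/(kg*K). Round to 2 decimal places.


Step 1: gamma * R * T = 1.4 * 287.05 * 318.4 = 127955.408
Step 2: a = sqrt(127955.408) = 357.71 m/s

357.71


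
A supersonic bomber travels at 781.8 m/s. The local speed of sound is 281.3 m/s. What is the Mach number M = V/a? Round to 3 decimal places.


Step 1: M = V / a = 781.8 / 281.3
Step 2: M = 2.779

2.779


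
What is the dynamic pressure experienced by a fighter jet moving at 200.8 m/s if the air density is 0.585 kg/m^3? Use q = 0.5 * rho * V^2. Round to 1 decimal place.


Step 1: V^2 = 200.8^2 = 40320.64
Step 2: q = 0.5 * 0.585 * 40320.64
Step 3: q = 11793.8 Pa

11793.8


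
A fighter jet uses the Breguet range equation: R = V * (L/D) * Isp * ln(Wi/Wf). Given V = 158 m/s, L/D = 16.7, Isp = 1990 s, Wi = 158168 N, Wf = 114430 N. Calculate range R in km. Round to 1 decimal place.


Step 1: Coefficient = V * (L/D) * Isp = 158 * 16.7 * 1990 = 5250814.0 m
Step 2: Wi/Wf = 158168 / 114430 = 1.382225
Step 3: ln(1.382225) = 0.323694
Step 4: R = 5250814.0 * 0.323694 = 1699659.5 m = 1699.7 km

1699.7


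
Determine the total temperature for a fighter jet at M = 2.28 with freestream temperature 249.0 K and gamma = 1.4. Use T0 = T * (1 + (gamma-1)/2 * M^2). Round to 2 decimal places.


Step 1: (gamma-1)/2 = 0.2
Step 2: M^2 = 5.1984
Step 3: 1 + 0.2 * 5.1984 = 2.03968
Step 4: T0 = 249.0 * 2.03968 = 507.88 K

507.88


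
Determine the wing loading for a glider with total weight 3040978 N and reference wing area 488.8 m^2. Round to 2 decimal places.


Step 1: Wing loading = W / S = 3040978 / 488.8
Step 2: Wing loading = 6221.31 N/m^2

6221.31


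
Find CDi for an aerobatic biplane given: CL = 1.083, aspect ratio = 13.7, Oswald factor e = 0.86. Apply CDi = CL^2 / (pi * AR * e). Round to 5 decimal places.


Step 1: CL^2 = 1.083^2 = 1.172889
Step 2: pi * AR * e = 3.14159 * 13.7 * 0.86 = 37.014245
Step 3: CDi = 1.172889 / 37.014245 = 0.03169

0.03169


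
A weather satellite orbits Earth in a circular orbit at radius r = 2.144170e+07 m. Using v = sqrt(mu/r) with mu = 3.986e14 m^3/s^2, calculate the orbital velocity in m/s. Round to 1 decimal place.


Step 1: mu / r = 3.986e14 / 2.144170e+07 = 18589943.8944
Step 2: v = sqrt(18589943.8944) = 4311.6 m/s

4311.6


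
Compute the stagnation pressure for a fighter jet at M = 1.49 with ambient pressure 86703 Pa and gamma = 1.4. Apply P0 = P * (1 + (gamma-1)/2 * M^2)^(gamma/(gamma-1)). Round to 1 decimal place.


Step 1: (gamma-1)/2 * M^2 = 0.2 * 2.2201 = 0.44402
Step 2: 1 + 0.44402 = 1.44402
Step 3: Exponent gamma/(gamma-1) = 3.5
Step 4: P0 = 86703 * 1.44402^3.5 = 313718.7 Pa

313718.7


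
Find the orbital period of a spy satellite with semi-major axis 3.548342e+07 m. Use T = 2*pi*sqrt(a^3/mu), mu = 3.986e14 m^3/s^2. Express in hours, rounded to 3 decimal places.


Step 1: a^3 / mu = 4.467622e+22 / 3.986e14 = 1.120828e+08
Step 2: sqrt(1.120828e+08) = 10586.9183 s
Step 3: T = 2*pi * 10586.9183 = 66519.57 s
Step 4: T in hours = 66519.57 / 3600 = 18.478 hours

18.478


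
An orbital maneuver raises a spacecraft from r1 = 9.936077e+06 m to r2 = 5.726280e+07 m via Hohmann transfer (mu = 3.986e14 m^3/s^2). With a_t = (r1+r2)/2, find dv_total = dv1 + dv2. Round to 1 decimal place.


Step 1: Transfer semi-major axis a_t = (9.936077e+06 + 5.726280e+07) / 2 = 3.359944e+07 m
Step 2: v1 (circular at r1) = sqrt(mu/r1) = 6333.75 m/s
Step 3: v_t1 = sqrt(mu*(2/r1 - 1/a_t)) = 8268.59 m/s
Step 4: dv1 = |8268.59 - 6333.75| = 1934.84 m/s
Step 5: v2 (circular at r2) = 2638.35 m/s, v_t2 = 1434.74 m/s
Step 6: dv2 = |2638.35 - 1434.74| = 1203.61 m/s
Step 7: Total delta-v = 1934.84 + 1203.61 = 3138.4 m/s

3138.4


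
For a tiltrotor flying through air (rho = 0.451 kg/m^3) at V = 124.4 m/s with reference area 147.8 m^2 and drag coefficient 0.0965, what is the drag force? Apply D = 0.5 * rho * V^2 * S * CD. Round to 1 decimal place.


Step 1: Dynamic pressure q = 0.5 * 0.451 * 124.4^2 = 3489.6937 Pa
Step 2: Drag D = q * S * CD = 3489.6937 * 147.8 * 0.0965
Step 3: D = 49772.5 N

49772.5


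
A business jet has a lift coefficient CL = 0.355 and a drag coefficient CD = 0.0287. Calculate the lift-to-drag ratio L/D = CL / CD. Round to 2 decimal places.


Step 1: L/D = CL / CD = 0.355 / 0.0287
Step 2: L/D = 12.37

12.37


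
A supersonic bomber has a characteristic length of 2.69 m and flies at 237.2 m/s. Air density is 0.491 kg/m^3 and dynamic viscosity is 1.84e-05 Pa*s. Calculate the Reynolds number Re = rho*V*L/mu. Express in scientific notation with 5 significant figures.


Step 1: Numerator = rho * V * L = 0.491 * 237.2 * 2.69 = 313.291388
Step 2: Re = 313.291388 / 1.84e-05
Step 3: Re = 1.7027e+07

1.7027e+07


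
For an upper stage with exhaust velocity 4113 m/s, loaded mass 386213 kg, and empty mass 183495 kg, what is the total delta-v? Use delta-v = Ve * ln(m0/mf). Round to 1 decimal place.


Step 1: Mass ratio m0/mf = 386213 / 183495 = 2.10476
Step 2: ln(2.10476) = 0.744202
Step 3: delta-v = 4113 * 0.744202 = 3060.9 m/s

3060.9


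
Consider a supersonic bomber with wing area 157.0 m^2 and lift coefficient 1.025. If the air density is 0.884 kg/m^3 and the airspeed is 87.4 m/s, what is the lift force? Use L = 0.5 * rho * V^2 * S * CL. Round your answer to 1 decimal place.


Step 1: Calculate dynamic pressure q = 0.5 * 0.884 * 87.4^2 = 0.5 * 0.884 * 7638.76 = 3376.3319 Pa
Step 2: Multiply by wing area and lift coefficient: L = 3376.3319 * 157.0 * 1.025
Step 3: L = 530084.1114 * 1.025 = 543336.2 N

543336.2


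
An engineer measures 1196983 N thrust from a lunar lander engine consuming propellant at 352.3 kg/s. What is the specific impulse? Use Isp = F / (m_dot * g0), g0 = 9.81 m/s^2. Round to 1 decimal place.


Step 1: m_dot * g0 = 352.3 * 9.81 = 3456.06
Step 2: Isp = 1196983 / 3456.06 = 346.3 s

346.3


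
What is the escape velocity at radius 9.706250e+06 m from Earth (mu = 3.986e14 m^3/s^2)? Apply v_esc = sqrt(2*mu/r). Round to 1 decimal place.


Step 1: 2*mu/r = 2 * 3.986e14 / 9.706250e+06 = 82132646.4907
Step 2: v_esc = sqrt(82132646.4907) = 9062.7 m/s

9062.7


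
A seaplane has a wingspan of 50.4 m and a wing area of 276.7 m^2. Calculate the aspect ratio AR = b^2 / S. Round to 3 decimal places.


Step 1: b^2 = 50.4^2 = 2540.16
Step 2: AR = 2540.16 / 276.7 = 9.180

9.180


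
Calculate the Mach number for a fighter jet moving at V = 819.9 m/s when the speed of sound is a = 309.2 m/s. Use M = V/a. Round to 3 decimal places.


Step 1: M = V / a = 819.9 / 309.2
Step 2: M = 2.652

2.652


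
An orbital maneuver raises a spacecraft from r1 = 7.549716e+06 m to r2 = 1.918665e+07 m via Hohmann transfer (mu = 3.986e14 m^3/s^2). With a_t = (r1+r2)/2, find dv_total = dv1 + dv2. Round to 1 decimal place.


Step 1: Transfer semi-major axis a_t = (7.549716e+06 + 1.918665e+07) / 2 = 1.336818e+07 m
Step 2: v1 (circular at r1) = sqrt(mu/r1) = 7266.13 m/s
Step 3: v_t1 = sqrt(mu*(2/r1 - 1/a_t)) = 8704.96 m/s
Step 4: dv1 = |8704.96 - 7266.13| = 1438.83 m/s
Step 5: v2 (circular at r2) = 4557.94 m/s, v_t2 = 3425.3 m/s
Step 6: dv2 = |4557.94 - 3425.3| = 1132.65 m/s
Step 7: Total delta-v = 1438.83 + 1132.65 = 2571.5 m/s

2571.5


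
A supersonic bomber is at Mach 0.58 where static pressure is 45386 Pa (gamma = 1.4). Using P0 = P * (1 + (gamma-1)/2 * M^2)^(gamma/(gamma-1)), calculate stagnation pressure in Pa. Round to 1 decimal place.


Step 1: (gamma-1)/2 * M^2 = 0.2 * 0.3364 = 0.06728
Step 2: 1 + 0.06728 = 1.06728
Step 3: Exponent gamma/(gamma-1) = 3.5
Step 4: P0 = 45386 * 1.06728^3.5 = 57002.8 Pa

57002.8


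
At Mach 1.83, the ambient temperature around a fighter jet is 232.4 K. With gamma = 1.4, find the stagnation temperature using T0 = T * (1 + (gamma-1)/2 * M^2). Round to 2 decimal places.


Step 1: (gamma-1)/2 = 0.2
Step 2: M^2 = 3.3489
Step 3: 1 + 0.2 * 3.3489 = 1.66978
Step 4: T0 = 232.4 * 1.66978 = 388.06 K

388.06


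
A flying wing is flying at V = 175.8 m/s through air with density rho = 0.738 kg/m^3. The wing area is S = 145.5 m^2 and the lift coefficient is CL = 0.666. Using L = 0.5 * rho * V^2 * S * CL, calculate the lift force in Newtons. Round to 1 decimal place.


Step 1: Calculate dynamic pressure q = 0.5 * 0.738 * 175.8^2 = 0.5 * 0.738 * 30905.64 = 11404.1812 Pa
Step 2: Multiply by wing area and lift coefficient: L = 11404.1812 * 145.5 * 0.666
Step 3: L = 1659308.3588 * 0.666 = 1105099.4 N

1105099.4


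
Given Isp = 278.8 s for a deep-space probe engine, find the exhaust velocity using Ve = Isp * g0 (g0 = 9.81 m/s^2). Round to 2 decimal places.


Step 1: Ve = Isp * g0 = 278.8 * 9.81
Step 2: Ve = 2735.03 m/s

2735.03


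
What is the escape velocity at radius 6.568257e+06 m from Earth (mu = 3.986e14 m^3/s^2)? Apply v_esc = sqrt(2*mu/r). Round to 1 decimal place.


Step 1: 2*mu/r = 2 * 3.986e14 / 6.568257e+06 = 121371621.1165
Step 2: v_esc = sqrt(121371621.1165) = 11016.9 m/s

11016.9


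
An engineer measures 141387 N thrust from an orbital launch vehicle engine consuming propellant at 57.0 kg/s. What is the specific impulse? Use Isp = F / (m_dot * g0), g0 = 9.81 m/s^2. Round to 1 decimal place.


Step 1: m_dot * g0 = 57.0 * 9.81 = 559.17
Step 2: Isp = 141387 / 559.17 = 252.9 s

252.9


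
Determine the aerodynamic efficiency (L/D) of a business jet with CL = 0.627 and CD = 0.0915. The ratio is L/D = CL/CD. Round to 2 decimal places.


Step 1: L/D = CL / CD = 0.627 / 0.0915
Step 2: L/D = 6.85

6.85


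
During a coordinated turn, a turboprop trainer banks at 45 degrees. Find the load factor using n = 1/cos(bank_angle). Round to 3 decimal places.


Step 1: Convert 45 degrees to radians = 0.785398
Step 2: cos(45 deg) = 0.707107
Step 3: n = 1 / 0.707107 = 1.414

1.414


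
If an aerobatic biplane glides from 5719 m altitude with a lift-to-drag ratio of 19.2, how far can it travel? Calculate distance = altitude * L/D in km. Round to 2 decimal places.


Step 1: Glide distance = altitude * L/D = 5719 * 19.2 = 109804.8 m
Step 2: Convert to km: 109804.8 / 1000 = 109.80 km

109.80


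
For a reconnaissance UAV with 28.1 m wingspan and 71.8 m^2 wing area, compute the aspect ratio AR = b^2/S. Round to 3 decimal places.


Step 1: b^2 = 28.1^2 = 789.61
Step 2: AR = 789.61 / 71.8 = 10.997

10.997


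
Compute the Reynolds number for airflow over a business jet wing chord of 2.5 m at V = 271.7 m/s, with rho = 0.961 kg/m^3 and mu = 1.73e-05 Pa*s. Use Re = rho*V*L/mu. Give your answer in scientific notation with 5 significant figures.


Step 1: Numerator = rho * V * L = 0.961 * 271.7 * 2.5 = 652.75925
Step 2: Re = 652.75925 / 1.73e-05
Step 3: Re = 3.7732e+07

3.7732e+07


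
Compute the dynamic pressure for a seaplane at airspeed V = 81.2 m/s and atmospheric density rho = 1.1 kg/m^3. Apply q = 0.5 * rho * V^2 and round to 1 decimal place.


Step 1: V^2 = 81.2^2 = 6593.44
Step 2: q = 0.5 * 1.1 * 6593.44
Step 3: q = 3626.4 Pa

3626.4


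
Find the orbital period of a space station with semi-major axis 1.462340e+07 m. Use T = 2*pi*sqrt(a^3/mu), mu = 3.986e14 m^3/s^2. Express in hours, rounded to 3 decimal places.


Step 1: a^3 / mu = 3.127124e+21 / 3.986e14 = 7.845268e+06
Step 2: sqrt(7.845268e+06) = 2800.9406 s
Step 3: T = 2*pi * 2800.9406 = 17598.83 s
Step 4: T in hours = 17598.83 / 3600 = 4.889 hours

4.889


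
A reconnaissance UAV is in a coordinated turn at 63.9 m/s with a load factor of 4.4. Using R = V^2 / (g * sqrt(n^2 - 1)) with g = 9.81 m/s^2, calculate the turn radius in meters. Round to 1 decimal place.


Step 1: V^2 = 63.9^2 = 4083.21
Step 2: n^2 - 1 = 4.4^2 - 1 = 18.36
Step 3: sqrt(18.36) = 4.284857
Step 4: R = 4083.21 / (9.81 * 4.284857) = 97.1 m

97.1


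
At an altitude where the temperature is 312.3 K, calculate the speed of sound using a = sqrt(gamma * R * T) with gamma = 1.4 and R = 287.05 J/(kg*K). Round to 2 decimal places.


Step 1: gamma * R * T = 1.4 * 287.05 * 312.3 = 125504.001
Step 2: a = sqrt(125504.001) = 354.27 m/s

354.27


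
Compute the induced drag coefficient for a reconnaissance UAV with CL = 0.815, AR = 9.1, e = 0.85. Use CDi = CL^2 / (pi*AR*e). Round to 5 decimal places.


Step 1: CL^2 = 0.815^2 = 0.664225
Step 2: pi * AR * e = 3.14159 * 9.1 * 0.85 = 24.300219
Step 3: CDi = 0.664225 / 24.300219 = 0.02733

0.02733


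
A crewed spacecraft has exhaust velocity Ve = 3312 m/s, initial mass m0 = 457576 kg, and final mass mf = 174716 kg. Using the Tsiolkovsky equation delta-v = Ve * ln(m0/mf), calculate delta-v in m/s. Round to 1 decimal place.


Step 1: Mass ratio m0/mf = 457576 / 174716 = 2.61897
Step 2: ln(2.61897) = 0.962781
Step 3: delta-v = 3312 * 0.962781 = 3188.7 m/s

3188.7


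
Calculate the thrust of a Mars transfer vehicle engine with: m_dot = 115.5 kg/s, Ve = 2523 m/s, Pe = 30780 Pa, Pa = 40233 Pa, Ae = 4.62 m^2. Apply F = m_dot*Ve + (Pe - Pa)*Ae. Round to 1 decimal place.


Step 1: Momentum thrust = m_dot * Ve = 115.5 * 2523 = 291406.5 N
Step 2: Pressure thrust = (Pe - Pa) * Ae = (30780 - 40233) * 4.62 = -43672.86 N
Step 3: Total thrust F = 291406.5 + -43672.86 = 247733.6 N

247733.6


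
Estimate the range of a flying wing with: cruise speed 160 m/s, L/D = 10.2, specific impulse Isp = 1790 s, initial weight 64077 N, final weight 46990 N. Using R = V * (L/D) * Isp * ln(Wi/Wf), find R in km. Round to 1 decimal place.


Step 1: Coefficient = V * (L/D) * Isp = 160 * 10.2 * 1790 = 2921280.0 m
Step 2: Wi/Wf = 64077 / 46990 = 1.363631
Step 3: ln(1.363631) = 0.310151
Step 4: R = 2921280.0 * 0.310151 = 906037.0 m = 906.0 km

906.0


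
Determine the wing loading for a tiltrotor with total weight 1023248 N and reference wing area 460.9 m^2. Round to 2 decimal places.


Step 1: Wing loading = W / S = 1023248 / 460.9
Step 2: Wing loading = 2220.11 N/m^2

2220.11


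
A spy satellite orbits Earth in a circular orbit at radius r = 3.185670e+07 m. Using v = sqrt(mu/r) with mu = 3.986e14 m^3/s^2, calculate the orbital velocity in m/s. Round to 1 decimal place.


Step 1: mu / r = 3.986e14 / 3.185670e+07 = 12512281.5609
Step 2: v = sqrt(12512281.5609) = 3537.3 m/s

3537.3


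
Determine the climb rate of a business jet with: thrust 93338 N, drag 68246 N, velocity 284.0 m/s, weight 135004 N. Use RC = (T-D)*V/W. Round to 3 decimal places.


Step 1: Excess thrust = T - D = 93338 - 68246 = 25092 N
Step 2: Excess power = 25092 * 284.0 = 7126128.0 W
Step 3: RC = 7126128.0 / 135004 = 52.785 m/s

52.785


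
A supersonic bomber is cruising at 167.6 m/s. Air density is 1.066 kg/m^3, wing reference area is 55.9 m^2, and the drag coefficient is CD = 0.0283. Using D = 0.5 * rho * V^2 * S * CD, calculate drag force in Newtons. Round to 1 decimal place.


Step 1: Dynamic pressure q = 0.5 * 1.066 * 167.6^2 = 14971.8421 Pa
Step 2: Drag D = q * S * CD = 14971.8421 * 55.9 * 0.0283
Step 3: D = 23685.0 N

23685.0


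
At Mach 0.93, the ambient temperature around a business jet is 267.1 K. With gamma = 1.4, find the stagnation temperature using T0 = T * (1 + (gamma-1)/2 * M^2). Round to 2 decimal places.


Step 1: (gamma-1)/2 = 0.2
Step 2: M^2 = 0.8649
Step 3: 1 + 0.2 * 0.8649 = 1.17298
Step 4: T0 = 267.1 * 1.17298 = 313.30 K

313.30


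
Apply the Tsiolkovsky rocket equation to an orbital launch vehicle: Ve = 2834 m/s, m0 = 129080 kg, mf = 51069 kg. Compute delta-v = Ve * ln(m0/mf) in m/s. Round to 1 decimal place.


Step 1: Mass ratio m0/mf = 129080 / 51069 = 2.527561
Step 2: ln(2.527561) = 0.927255
Step 3: delta-v = 2834 * 0.927255 = 2627.8 m/s

2627.8


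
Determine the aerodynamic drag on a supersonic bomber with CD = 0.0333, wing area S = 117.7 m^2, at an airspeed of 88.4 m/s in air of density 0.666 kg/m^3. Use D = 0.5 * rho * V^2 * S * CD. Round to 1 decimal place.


Step 1: Dynamic pressure q = 0.5 * 0.666 * 88.4^2 = 2602.2485 Pa
Step 2: Drag D = q * S * CD = 2602.2485 * 117.7 * 0.0333
Step 3: D = 10199.3 N

10199.3


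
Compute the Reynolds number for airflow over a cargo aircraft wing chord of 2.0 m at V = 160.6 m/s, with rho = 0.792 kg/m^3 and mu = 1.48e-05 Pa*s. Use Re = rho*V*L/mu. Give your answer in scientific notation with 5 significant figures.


Step 1: Numerator = rho * V * L = 0.792 * 160.6 * 2.0 = 254.3904
Step 2: Re = 254.3904 / 1.48e-05
Step 3: Re = 1.7189e+07

1.7189e+07


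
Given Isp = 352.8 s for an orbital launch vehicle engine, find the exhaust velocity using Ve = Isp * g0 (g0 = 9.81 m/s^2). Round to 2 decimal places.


Step 1: Ve = Isp * g0 = 352.8 * 9.81
Step 2: Ve = 3460.97 m/s

3460.97


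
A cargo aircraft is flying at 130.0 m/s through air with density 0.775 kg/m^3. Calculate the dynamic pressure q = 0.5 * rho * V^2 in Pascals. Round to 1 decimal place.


Step 1: V^2 = 130.0^2 = 16900.0
Step 2: q = 0.5 * 0.775 * 16900.0
Step 3: q = 6548.8 Pa

6548.8


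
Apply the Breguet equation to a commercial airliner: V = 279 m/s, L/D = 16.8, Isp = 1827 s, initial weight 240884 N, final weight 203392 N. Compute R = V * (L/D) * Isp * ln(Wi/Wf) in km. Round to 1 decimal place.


Step 1: Coefficient = V * (L/D) * Isp = 279 * 16.8 * 1827 = 8563514.4 m
Step 2: Wi/Wf = 240884 / 203392 = 1.184334
Step 3: ln(1.184334) = 0.16918
Step 4: R = 8563514.4 * 0.16918 = 1448778.3 m = 1448.8 km

1448.8


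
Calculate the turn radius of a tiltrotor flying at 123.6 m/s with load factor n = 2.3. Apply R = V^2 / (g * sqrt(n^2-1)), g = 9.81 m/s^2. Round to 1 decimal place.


Step 1: V^2 = 123.6^2 = 15276.96
Step 2: n^2 - 1 = 2.3^2 - 1 = 4.29
Step 3: sqrt(4.29) = 2.071232
Step 4: R = 15276.96 / (9.81 * 2.071232) = 751.9 m

751.9


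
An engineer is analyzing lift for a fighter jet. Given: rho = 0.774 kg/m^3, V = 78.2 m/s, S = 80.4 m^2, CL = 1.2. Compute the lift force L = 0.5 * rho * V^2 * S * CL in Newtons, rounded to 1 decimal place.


Step 1: Calculate dynamic pressure q = 0.5 * 0.774 * 78.2^2 = 0.5 * 0.774 * 6115.24 = 2366.5979 Pa
Step 2: Multiply by wing area and lift coefficient: L = 2366.5979 * 80.4 * 1.2
Step 3: L = 190274.4696 * 1.2 = 228329.4 N

228329.4
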